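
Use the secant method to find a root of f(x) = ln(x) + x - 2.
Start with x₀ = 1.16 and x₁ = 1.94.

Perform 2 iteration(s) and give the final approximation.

f(x) = ln(x) + x - 2
x₀ = 1.16, x₁ = 1.94

Secant formula: x_{n+1} = x_n - f(x_n)(x_n - x_{n-1})/(f(x_n) - f(x_{n-1}))

Iteration 1:
  f(1.160000) = -0.691580
  f(1.940000) = 0.602688
  x_2 = 1.940000 - 0.602688×(1.940000 - 1.160000)/(0.602688 - (-0.691580))
       = 1.576786
Iteration 2:
  f(1.940000) = 0.602688
  f(1.576786) = 0.032174
  x_3 = 1.576786 - 0.032174×(1.576786 - 1.940000)/(0.032174 - 0.602688)
       = 1.556302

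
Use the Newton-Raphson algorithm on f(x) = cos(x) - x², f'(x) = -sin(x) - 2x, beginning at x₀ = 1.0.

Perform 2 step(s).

f(x) = cos(x) - x²
f'(x) = -sin(x) - 2x
x₀ = 1.0

Newton-Raphson formula: x_{n+1} = x_n - f(x_n)/f'(x_n)

Iteration 1:
  f(1.000000) = -0.459698
  f'(1.000000) = -2.841471
  x_1 = 1.000000 - (-0.459698)/(-2.841471) = 0.838218
Iteration 2:
  f(0.838218) = -0.033822
  f'(0.838218) = -2.419890
  x_2 = 0.838218 - (-0.033822)/(-2.419890) = 0.824242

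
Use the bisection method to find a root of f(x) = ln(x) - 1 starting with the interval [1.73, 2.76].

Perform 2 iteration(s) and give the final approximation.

f(x) = ln(x) - 1
Initial interval: [1.73, 2.76]

Iteration 1:
  c_1 = (1.730000 + 2.760000)/2 = 2.245000
  f(c_1) = f(2.245000) = -0.191294
  f(a) × f(c) ≥ 0, new interval: [2.245000, 2.760000]
Iteration 2:
  c_2 = (2.245000 + 2.760000)/2 = 2.502500
  f(c_2) = f(2.502500) = -0.082710
  f(a) × f(c) ≥ 0, new interval: [2.502500, 2.760000]

After 2 iteration(s), the approximation is c_2 = 2.502500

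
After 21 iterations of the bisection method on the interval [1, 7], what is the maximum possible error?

Bisection error bound: |error| ≤ (b-a)/2^n
|error| ≤ (7 - 1)/2^21 = 6/2^21
|error| ≤ 0.0000028610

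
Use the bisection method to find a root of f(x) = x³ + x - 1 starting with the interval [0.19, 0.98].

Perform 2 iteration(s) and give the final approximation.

f(x) = x³ + x - 1
Initial interval: [0.19, 0.98]

Iteration 1:
  c_1 = (0.190000 + 0.980000)/2 = 0.585000
  f(c_1) = f(0.585000) = -0.214798
  f(a) × f(c) ≥ 0, new interval: [0.585000, 0.980000]
Iteration 2:
  c_2 = (0.585000 + 0.980000)/2 = 0.782500
  f(c_2) = f(0.782500) = 0.261630
  f(a) × f(c) < 0, new interval: [0.585000, 0.782500]

After 2 iteration(s), the approximation is c_2 = 0.782500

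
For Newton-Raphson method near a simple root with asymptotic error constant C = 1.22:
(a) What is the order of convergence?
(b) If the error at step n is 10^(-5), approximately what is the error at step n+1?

(a) Newton-Raphson has quadratic (order 2) convergence near simple roots.
    This means |e_{n+1}| ≈ C|e_n|².

(b) With |e_n| = 10^(-5) and C = 1.22:
    |e_{n+1}| ≈ 1.22 × (10^(-5))² = 1.22 × 10^(-10)

(a) 2 (quadratic); (b) |e_{n+1}| ≈ 1.220e-10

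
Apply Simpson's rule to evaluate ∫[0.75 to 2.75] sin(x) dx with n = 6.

f(x) = sin(x)
a = 0.75, b = 2.75, n = 6
h = (b - a)/n = 0.333333

Simpson's rule: (h/3)[f(x₀) + 4f(x₁) + 2f(x₂) + ... + f(xₙ)]

x_0 = 0.7500, f(x_0) = 0.681639, coefficient = 1
x_1 = 1.0833, f(x_1) = 0.883524, coefficient = 4
x_2 = 1.4167, f(x_2) = 0.988146, coefficient = 2
x_3 = 1.7500, f(x_3) = 0.983986, coefficient = 4
x_4 = 2.0833, f(x_4) = 0.871503, coefficient = 2
x_5 = 2.4167, f(x_5) = 0.663080, coefficient = 4
x_6 = 2.7500, f(x_6) = 0.381661, coefficient = 1

I ≈ (0.333333/3) × 14.904957 = 1.656106
Exact value: 1.655991
Error: 0.000115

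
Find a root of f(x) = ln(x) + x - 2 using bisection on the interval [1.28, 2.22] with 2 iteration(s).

f(x) = ln(x) + x - 2
Initial interval: [1.28, 2.22]

Iteration 1:
  c_1 = (1.280000 + 2.220000)/2 = 1.750000
  f(c_1) = f(1.750000) = 0.309616
  f(a) × f(c) < 0, new interval: [1.280000, 1.750000]
Iteration 2:
  c_2 = (1.280000 + 1.750000)/2 = 1.515000
  f(c_2) = f(1.515000) = -0.069585
  f(a) × f(c) ≥ 0, new interval: [1.515000, 1.750000]

After 2 iteration(s), the approximation is c_2 = 1.515000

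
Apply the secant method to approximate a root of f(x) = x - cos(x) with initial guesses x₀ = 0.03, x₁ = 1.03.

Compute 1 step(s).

f(x) = x - cos(x)
x₀ = 0.03, x₁ = 1.03

Secant formula: x_{n+1} = x_n - f(x_n)(x_n - x_{n-1})/(f(x_n) - f(x_{n-1}))

Iteration 1:
  f(0.030000) = -0.969550
  f(1.030000) = 0.515181
  x_2 = 1.030000 - 0.515181×(1.030000 - 0.030000)/(0.515181 - (-0.969550))
       = 0.683014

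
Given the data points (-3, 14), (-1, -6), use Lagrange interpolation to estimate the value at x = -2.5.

Lagrange interpolation formula:
P(x) = Σ yᵢ × Lᵢ(x)
where Lᵢ(x) = Π_{j≠i} (x - xⱼ)/(xᵢ - xⱼ)

L_0(-2.5) = (-2.5 - (-1))/(-3 - (-1)) = 0.750000
L_1(-2.5) = (-2.5 - (-3))/(-1 - (-3)) = 0.250000

P(-2.5) = 14×L_0(-2.5) + (-6)×L_1(-2.5)
P(-2.5) = 9.000000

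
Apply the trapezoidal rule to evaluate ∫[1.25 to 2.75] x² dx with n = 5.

f(x) = x²
a = 1.25, b = 2.75, n = 5
h = (b - a)/n = 0.300000

Trapezoidal rule: (h/2)[f(x₀) + 2f(x₁) + 2f(x₂) + ... + f(xₙ)]

x_0 = 1.2500, f(x_0) = 1.562500, coefficient = 1
x_1 = 1.5500, f(x_1) = 2.402500, coefficient = 2
x_2 = 1.8500, f(x_2) = 3.422500, coefficient = 2
x_3 = 2.1500, f(x_3) = 4.622500, coefficient = 2
x_4 = 2.4500, f(x_4) = 6.002500, coefficient = 2
x_5 = 2.7500, f(x_5) = 7.562500, coefficient = 1

I ≈ (0.300000/2) × 42.025000 = 6.303750
Exact value: 6.281250
Error: 0.022500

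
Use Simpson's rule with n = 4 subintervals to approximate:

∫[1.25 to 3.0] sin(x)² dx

f(x) = sin(x)²
a = 1.25, b = 3.0, n = 4
h = (b - a)/n = 0.437500

Simpson's rule: (h/3)[f(x₀) + 4f(x₁) + 2f(x₂) + ... + f(xₙ)]

x_0 = 1.2500, f(x_0) = 0.900572, coefficient = 1
x_1 = 1.6875, f(x_1) = 0.986442, coefficient = 4
x_2 = 2.1250, f(x_2) = 0.723044, coefficient = 2
x_3 = 2.5625, f(x_3) = 0.299499, coefficient = 4
x_4 = 3.0000, f(x_4) = 0.019915, coefficient = 1

I ≈ (0.437500/3) × 7.510337 = 1.095257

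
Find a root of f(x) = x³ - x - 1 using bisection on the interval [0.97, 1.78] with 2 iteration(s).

f(x) = x³ - x - 1
Initial interval: [0.97, 1.78]

Iteration 1:
  c_1 = (0.970000 + 1.780000)/2 = 1.375000
  f(c_1) = f(1.375000) = 0.224609
  f(a) × f(c) < 0, new interval: [0.970000, 1.375000]
Iteration 2:
  c_2 = (0.970000 + 1.375000)/2 = 1.172500
  f(c_2) = f(1.172500) = -0.560598
  f(a) × f(c) ≥ 0, new interval: [1.172500, 1.375000]

After 2 iteration(s), the approximation is c_2 = 1.172500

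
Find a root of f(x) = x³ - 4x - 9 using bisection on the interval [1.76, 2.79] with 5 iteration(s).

f(x) = x³ - 4x - 9
Initial interval: [1.76, 2.79]

Iteration 1:
  c_1 = (1.760000 + 2.790000)/2 = 2.275000
  f(c_1) = f(2.275000) = -6.325453
  f(a) × f(c) ≥ 0, new interval: [2.275000, 2.790000]
Iteration 2:
  c_2 = (2.275000 + 2.790000)/2 = 2.532500
  f(c_2) = f(2.532500) = -2.887669
  f(a) × f(c) ≥ 0, new interval: [2.532500, 2.790000]
Iteration 3:
  c_3 = (2.532500 + 2.790000)/2 = 2.661250
  f(c_3) = f(2.661250) = -0.797358
  f(a) × f(c) ≥ 0, new interval: [2.661250, 2.790000]
Iteration 4:
  c_4 = (2.661250 + 2.790000)/2 = 2.725625
  f(c_4) = f(2.725625) = 0.346254
  f(a) × f(c) < 0, new interval: [2.661250, 2.725625]
Iteration 5:
  c_5 = (2.661250 + 2.725625)/2 = 2.693437
  f(c_5) = f(2.693437) = -0.233923
  f(a) × f(c) ≥ 0, new interval: [2.693437, 2.725625]

After 5 iteration(s), the approximation is c_5 = 2.693437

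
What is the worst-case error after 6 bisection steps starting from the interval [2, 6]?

Bisection error bound: |error| ≤ (b-a)/2^n
|error| ≤ (6 - 2)/2^6 = 4/2^6
|error| ≤ 0.0625000000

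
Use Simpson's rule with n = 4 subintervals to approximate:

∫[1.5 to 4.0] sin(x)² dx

f(x) = sin(x)²
a = 1.5, b = 4.0, n = 4
h = (b - a)/n = 0.625000

Simpson's rule: (h/3)[f(x₀) + 4f(x₁) + 2f(x₂) + ... + f(xₙ)]

x_0 = 1.5000, f(x_0) = 0.994996, coefficient = 1
x_1 = 2.1250, f(x_1) = 0.723044, coefficient = 4
x_2 = 2.7500, f(x_2) = 0.145665, coefficient = 2
x_3 = 3.3750, f(x_3) = 0.053497, coefficient = 4
x_4 = 4.0000, f(x_4) = 0.572750, coefficient = 1

I ≈ (0.625000/3) × 4.965239 = 1.034425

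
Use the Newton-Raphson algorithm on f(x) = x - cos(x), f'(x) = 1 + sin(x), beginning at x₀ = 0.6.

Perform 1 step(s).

f(x) = x - cos(x)
f'(x) = 1 + sin(x)
x₀ = 0.6

Newton-Raphson formula: x_{n+1} = x_n - f(x_n)/f'(x_n)

Iteration 1:
  f(0.600000) = -0.225336
  f'(0.600000) = 1.564642
  x_1 = 0.600000 - (-0.225336)/1.564642 = 0.744017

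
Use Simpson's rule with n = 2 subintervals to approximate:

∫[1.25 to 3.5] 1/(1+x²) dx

f(x) = 1/(1+x²)
a = 1.25, b = 3.5, n = 2
h = (b - a)/n = 1.125000

Simpson's rule: (h/3)[f(x₀) + 4f(x₁) + 2f(x₂) + ... + f(xₙ)]

x_0 = 1.2500, f(x_0) = 0.390244, coefficient = 1
x_1 = 2.3750, f(x_1) = 0.150588, coefficient = 4
x_2 = 3.5000, f(x_2) = 0.075472, coefficient = 1

I ≈ (1.125000/3) × 1.068069 = 0.400526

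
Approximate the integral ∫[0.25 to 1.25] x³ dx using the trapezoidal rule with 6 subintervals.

f(x) = x³
a = 0.25, b = 1.25, n = 6
h = (b - a)/n = 0.166667

Trapezoidal rule: (h/2)[f(x₀) + 2f(x₁) + 2f(x₂) + ... + f(xₙ)]

x_0 = 0.2500, f(x_0) = 0.015625, coefficient = 1
x_1 = 0.4167, f(x_1) = 0.072338, coefficient = 2
x_2 = 0.5833, f(x_2) = 0.198495, coefficient = 2
x_3 = 0.7500, f(x_3) = 0.421875, coefficient = 2
x_4 = 0.9167, f(x_4) = 0.770255, coefficient = 2
x_5 = 1.0833, f(x_5) = 1.271412, coefficient = 2
x_6 = 1.2500, f(x_6) = 1.953125, coefficient = 1

I ≈ (0.166667/2) × 7.437500 = 0.619792
Exact value: 0.609375
Error: 0.010417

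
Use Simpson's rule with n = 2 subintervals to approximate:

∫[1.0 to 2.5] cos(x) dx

f(x) = cos(x)
a = 1.0, b = 2.5, n = 2
h = (b - a)/n = 0.750000

Simpson's rule: (h/3)[f(x₀) + 4f(x₁) + 2f(x₂) + ... + f(xₙ)]

x_0 = 1.0000, f(x_0) = 0.540302, coefficient = 1
x_1 = 1.7500, f(x_1) = -0.178246, coefficient = 4
x_2 = 2.5000, f(x_2) = -0.801144, coefficient = 1

I ≈ (0.750000/3) × -0.973826 = -0.243456
Exact value: -0.242999
Error: 0.000458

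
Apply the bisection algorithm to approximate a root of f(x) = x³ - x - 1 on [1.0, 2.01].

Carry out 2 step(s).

f(x) = x³ - x - 1
Initial interval: [1.0, 2.01]

Iteration 1:
  c_1 = (1.000000 + 2.010000)/2 = 1.505000
  f(c_1) = f(1.505000) = 0.903863
  f(a) × f(c) < 0, new interval: [1.000000, 1.505000]
Iteration 2:
  c_2 = (1.000000 + 1.505000)/2 = 1.252500
  f(c_2) = f(1.252500) = -0.287633
  f(a) × f(c) ≥ 0, new interval: [1.252500, 1.505000]

After 2 iteration(s), the approximation is c_2 = 1.252500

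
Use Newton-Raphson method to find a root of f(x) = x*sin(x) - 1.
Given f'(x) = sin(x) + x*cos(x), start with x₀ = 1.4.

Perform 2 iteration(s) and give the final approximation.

f(x) = x*sin(x) - 1
f'(x) = sin(x) + x*cos(x)
x₀ = 1.4

Newton-Raphson formula: x_{n+1} = x_n - f(x_n)/f'(x_n)

Iteration 1:
  f(1.400000) = 0.379630
  f'(1.400000) = 1.223404
  x_1 = 1.400000 - 0.379630/1.223404 = 1.089694
Iteration 2:
  f(1.089694) = -0.034002
  f'(1.089694) = 1.390749
  x_2 = 1.089694 - (-0.034002)/1.390749 = 1.114143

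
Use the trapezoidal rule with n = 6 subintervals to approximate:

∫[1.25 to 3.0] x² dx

f(x) = x²
a = 1.25, b = 3.0, n = 6
h = (b - a)/n = 0.291667

Trapezoidal rule: (h/2)[f(x₀) + 2f(x₁) + 2f(x₂) + ... + f(xₙ)]

x_0 = 1.2500, f(x_0) = 1.562500, coefficient = 1
x_1 = 1.5417, f(x_1) = 2.376736, coefficient = 2
x_2 = 1.8333, f(x_2) = 3.361111, coefficient = 2
x_3 = 2.1250, f(x_3) = 4.515625, coefficient = 2
x_4 = 2.4167, f(x_4) = 5.840278, coefficient = 2
x_5 = 2.7083, f(x_5) = 7.335069, coefficient = 2
x_6 = 3.0000, f(x_6) = 9.000000, coefficient = 1

I ≈ (0.291667/2) × 57.420139 = 8.373770
Exact value: 8.348958
Error: 0.024812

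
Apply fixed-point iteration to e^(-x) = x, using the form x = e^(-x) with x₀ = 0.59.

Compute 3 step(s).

Equation: e^(-x) = x
Fixed-point form: x = e^(-x)
x₀ = 0.59

x_1 = g(0.590000) = 0.554327
x_2 = g(0.554327) = 0.574459
x_3 = g(0.574459) = 0.563010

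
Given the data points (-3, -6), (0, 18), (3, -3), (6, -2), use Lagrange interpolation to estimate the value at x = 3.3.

Lagrange interpolation formula:
P(x) = Σ yᵢ × Lᵢ(x)
where Lᵢ(x) = Π_{j≠i} (x - xⱼ)/(xᵢ - xⱼ)

L_0(3.3) = (3.3 - 0)/(-3 - 0) × (3.3 - 3)/(-3 - 3) × (3.3 - 6)/(-3 - 6) = 0.016500
L_1(3.3) = (3.3 - (-3))/(0 - (-3)) × (3.3 - 3)/(0 - 3) × (3.3 - 6)/(0 - 6) = -0.094500
L_2(3.3) = (3.3 - (-3))/(3 - (-3)) × (3.3 - 0)/(3 - 0) × (3.3 - 6)/(3 - 6) = 1.039500
L_3(3.3) = (3.3 - (-3))/(6 - (-3)) × (3.3 - 0)/(6 - 0) × (3.3 - 3)/(6 - 3) = 0.038500

P(3.3) = (-6)×L_0(3.3) + 18×L_1(3.3) + (-3)×L_2(3.3) + (-2)×L_3(3.3)
P(3.3) = -4.995500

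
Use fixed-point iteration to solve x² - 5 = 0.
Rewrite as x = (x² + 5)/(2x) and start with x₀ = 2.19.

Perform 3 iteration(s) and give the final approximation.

Equation: x² - 5 = 0
Fixed-point form: x = (x² + 5)/(2x)
x₀ = 2.19

x_1 = g(2.190000) = 2.236553
x_2 = g(2.236553) = 2.236068
x_3 = g(2.236068) = 2.236068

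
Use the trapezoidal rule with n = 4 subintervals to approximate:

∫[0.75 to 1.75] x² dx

f(x) = x²
a = 0.75, b = 1.75, n = 4
h = (b - a)/n = 0.250000

Trapezoidal rule: (h/2)[f(x₀) + 2f(x₁) + 2f(x₂) + ... + f(xₙ)]

x_0 = 0.7500, f(x_0) = 0.562500, coefficient = 1
x_1 = 1.0000, f(x_1) = 1.000000, coefficient = 2
x_2 = 1.2500, f(x_2) = 1.562500, coefficient = 2
x_3 = 1.5000, f(x_3) = 2.250000, coefficient = 2
x_4 = 1.7500, f(x_4) = 3.062500, coefficient = 1

I ≈ (0.250000/2) × 13.250000 = 1.656250
Exact value: 1.645833
Error: 0.010417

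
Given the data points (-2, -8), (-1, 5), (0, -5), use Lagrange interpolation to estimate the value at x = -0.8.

Lagrange interpolation formula:
P(x) = Σ yᵢ × Lᵢ(x)
where Lᵢ(x) = Π_{j≠i} (x - xⱼ)/(xᵢ - xⱼ)

L_0(-0.8) = (-0.8 - (-1))/(-2 - (-1)) × (-0.8 - 0)/(-2 - 0) = -0.080000
L_1(-0.8) = (-0.8 - (-2))/(-1 - (-2)) × (-0.8 - 0)/(-1 - 0) = 0.960000
L_2(-0.8) = (-0.8 - (-2))/(0 - (-2)) × (-0.8 - (-1))/(0 - (-1)) = 0.120000

P(-0.8) = (-8)×L_0(-0.8) + 5×L_1(-0.8) + (-5)×L_2(-0.8)
P(-0.8) = 4.840000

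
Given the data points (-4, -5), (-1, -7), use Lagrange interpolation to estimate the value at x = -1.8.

Lagrange interpolation formula:
P(x) = Σ yᵢ × Lᵢ(x)
where Lᵢ(x) = Π_{j≠i} (x - xⱼ)/(xᵢ - xⱼ)

L_0(-1.8) = (-1.8 - (-1))/(-4 - (-1)) = 0.266667
L_1(-1.8) = (-1.8 - (-4))/(-1 - (-4)) = 0.733333

P(-1.8) = (-5)×L_0(-1.8) + (-7)×L_1(-1.8)
P(-1.8) = -6.466667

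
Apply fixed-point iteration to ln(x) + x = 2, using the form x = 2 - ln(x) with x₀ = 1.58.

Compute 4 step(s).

Equation: ln(x) + x = 2
Fixed-point form: x = 2 - ln(x)
x₀ = 1.58

x_1 = g(1.580000) = 1.542575
x_2 = g(1.542575) = 1.566547
x_3 = g(1.566547) = 1.551126
x_4 = g(1.551126) = 1.561019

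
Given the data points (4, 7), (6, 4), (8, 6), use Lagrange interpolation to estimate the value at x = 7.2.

Lagrange interpolation formula:
P(x) = Σ yᵢ × Lᵢ(x)
where Lᵢ(x) = Π_{j≠i} (x - xⱼ)/(xᵢ - xⱼ)

L_0(7.2) = (7.2 - 6)/(4 - 6) × (7.2 - 8)/(4 - 8) = -0.120000
L_1(7.2) = (7.2 - 4)/(6 - 4) × (7.2 - 8)/(6 - 8) = 0.640000
L_2(7.2) = (7.2 - 4)/(8 - 4) × (7.2 - 6)/(8 - 6) = 0.480000

P(7.2) = 7×L_0(7.2) + 4×L_1(7.2) + 6×L_2(7.2)
P(7.2) = 4.600000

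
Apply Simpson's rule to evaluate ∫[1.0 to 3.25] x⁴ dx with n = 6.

f(x) = x⁴
a = 1.0, b = 3.25, n = 6
h = (b - a)/n = 0.375000

Simpson's rule: (h/3)[f(x₀) + 4f(x₁) + 2f(x₂) + ... + f(xₙ)]

x_0 = 1.0000, f(x_0) = 1.000000, coefficient = 1
x_1 = 1.3750, f(x_1) = 3.574463, coefficient = 4
x_2 = 1.7500, f(x_2) = 9.378906, coefficient = 2
x_3 = 2.1250, f(x_3) = 20.390869, coefficient = 4
x_4 = 2.5000, f(x_4) = 39.062500, coefficient = 2
x_5 = 2.8750, f(x_5) = 68.320557, coefficient = 4
x_6 = 3.2500, f(x_6) = 111.566406, coefficient = 1

I ≈ (0.375000/3) × 578.592773 = 72.324097
Exact value: 72.318164
Error: 0.005933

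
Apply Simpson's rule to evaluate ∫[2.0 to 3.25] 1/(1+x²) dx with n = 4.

f(x) = 1/(1+x²)
a = 2.0, b = 3.25, n = 4
h = (b - a)/n = 0.312500

Simpson's rule: (h/3)[f(x₀) + 4f(x₁) + 2f(x₂) + ... + f(xₙ)]

x_0 = 2.0000, f(x_0) = 0.200000, coefficient = 1
x_1 = 2.3125, f(x_1) = 0.157538, coefficient = 4
x_2 = 2.6250, f(x_2) = 0.126733, coefficient = 2
x_3 = 2.9375, f(x_3) = 0.103854, coefficient = 4
x_4 = 3.2500, f(x_4) = 0.086486, coefficient = 1

I ≈ (0.312500/3) × 1.585522 = 0.165158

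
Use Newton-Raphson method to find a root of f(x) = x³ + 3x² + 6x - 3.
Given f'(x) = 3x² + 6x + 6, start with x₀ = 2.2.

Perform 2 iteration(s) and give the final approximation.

f(x) = x³ + 3x² + 6x - 3
f'(x) = 3x² + 6x + 6
x₀ = 2.2

Newton-Raphson formula: x_{n+1} = x_n - f(x_n)/f'(x_n)

Iteration 1:
  f(2.200000) = 35.368000
  f'(2.200000) = 33.720000
  x_1 = 2.200000 - 35.368000/33.720000 = 1.151127
Iteration 2:
  f(1.151127) = 9.407392
  f'(1.151127) = 16.882041
  x_2 = 1.151127 - 9.407392/16.882041 = 0.593884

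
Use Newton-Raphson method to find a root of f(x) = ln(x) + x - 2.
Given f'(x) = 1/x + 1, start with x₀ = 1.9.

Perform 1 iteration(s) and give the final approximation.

f(x) = ln(x) + x - 2
f'(x) = 1/x + 1
x₀ = 1.9

Newton-Raphson formula: x_{n+1} = x_n - f(x_n)/f'(x_n)

Iteration 1:
  f(1.900000) = 0.541854
  f'(1.900000) = 1.526316
  x_1 = 1.900000 - 0.541854/1.526316 = 1.544992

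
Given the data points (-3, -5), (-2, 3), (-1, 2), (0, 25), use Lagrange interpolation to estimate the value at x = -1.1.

Lagrange interpolation formula:
P(x) = Σ yᵢ × Lᵢ(x)
where Lᵢ(x) = Π_{j≠i} (x - xⱼ)/(xᵢ - xⱼ)

L_0(-1.1) = (-1.1 - (-2))/(-3 - (-2)) × (-1.1 - (-1))/(-3 - (-1)) × (-1.1 - 0)/(-3 - 0) = -0.016500
L_1(-1.1) = (-1.1 - (-3))/(-2 - (-3)) × (-1.1 - (-1))/(-2 - (-1)) × (-1.1 - 0)/(-2 - 0) = 0.104500
L_2(-1.1) = (-1.1 - (-3))/(-1 - (-3)) × (-1.1 - (-2))/(-1 - (-2)) × (-1.1 - 0)/(-1 - 0) = 0.940500
L_3(-1.1) = (-1.1 - (-3))/(0 - (-3)) × (-1.1 - (-2))/(0 - (-2)) × (-1.1 - (-1))/(0 - (-1)) = -0.028500

P(-1.1) = (-5)×L_0(-1.1) + 3×L_1(-1.1) + 2×L_2(-1.1) + 25×L_3(-1.1)
P(-1.1) = 1.564500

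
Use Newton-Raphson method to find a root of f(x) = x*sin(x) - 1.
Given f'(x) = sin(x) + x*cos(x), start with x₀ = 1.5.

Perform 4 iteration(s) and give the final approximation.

f(x) = x*sin(x) - 1
f'(x) = sin(x) + x*cos(x)
x₀ = 1.5

Newton-Raphson formula: x_{n+1} = x_n - f(x_n)/f'(x_n)

Iteration 1:
  f(1.500000) = 0.496242
  f'(1.500000) = 1.103601
  x_1 = 1.500000 - 0.496242/1.103601 = 1.050342
Iteration 2:
  f(1.050342) = -0.088730
  f'(1.050342) = 1.389902
  x_2 = 1.050342 - (-0.088730)/1.389902 = 1.114181
Iteration 3:
  f(1.114181) = 0.000033
  f'(1.114181) = 1.388807
  x_3 = 1.114181 - 0.000033/1.388807 = 1.114157
Iteration 4:
  f(1.114157) = 0.000000
  f'(1.114157) = 1.388809
  x_4 = 1.114157 - 0.000000/1.388809 = 1.114157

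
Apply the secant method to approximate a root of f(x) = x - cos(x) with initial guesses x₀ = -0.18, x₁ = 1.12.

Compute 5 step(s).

f(x) = x - cos(x)
x₀ = -0.18, x₁ = 1.12

Secant formula: x_{n+1} = x_n - f(x_n)(x_n - x_{n-1})/(f(x_n) - f(x_{n-1}))

Iteration 1:
  f(-0.180000) = -1.163844
  f(1.120000) = 0.684318
  x_2 = 1.120000 - 0.684318×(1.120000 - (-0.180000))/(0.684318 - (-1.163844))
       = 0.638650
Iteration 2:
  f(1.120000) = 0.684318
  f(0.638650) = -0.164252
  x_3 = 0.638650 - (-0.164252)×(0.638650 - 1.120000)/(-0.164252 - 0.684318)
       = 0.731821
Iteration 3:
  f(0.638650) = -0.164252
  f(0.731821) = -0.012137
  x_4 = 0.731821 - (-0.012137)×(0.731821 - 0.638650)/(-0.012137 - (-0.164252))
       = 0.739256
Iteration 4:
  f(0.731821) = -0.012137
  f(0.739256) = 0.000285
  x_5 = 0.739256 - 0.000285×(0.739256 - 0.731821)/(0.000285 - (-0.012137))
       = 0.739085
Iteration 5:
  f(0.739256) = 0.000285
  f(0.739085) = 0.000000
  x_6 = 0.739085 - 0.000000×(0.739085 - 0.739256)/(0.000000 - 0.000285)
       = 0.739085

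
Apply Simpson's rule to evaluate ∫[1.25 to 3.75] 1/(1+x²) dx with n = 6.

f(x) = 1/(1+x²)
a = 1.25, b = 3.75, n = 6
h = (b - a)/n = 0.416667

Simpson's rule: (h/3)[f(x₀) + 4f(x₁) + 2f(x₂) + ... + f(xₙ)]

x_0 = 1.2500, f(x_0) = 0.390244, coefficient = 1
x_1 = 1.6667, f(x_1) = 0.264706, coefficient = 4
x_2 = 2.0833, f(x_2) = 0.187256, coefficient = 2
x_3 = 2.5000, f(x_3) = 0.137931, coefficient = 4
x_4 = 2.9167, f(x_4) = 0.105186, coefficient = 2
x_5 = 3.3333, f(x_5) = 0.082569, coefficient = 4
x_6 = 3.7500, f(x_6) = 0.066390, coefficient = 1

I ≈ (0.416667/3) × 2.982342 = 0.414214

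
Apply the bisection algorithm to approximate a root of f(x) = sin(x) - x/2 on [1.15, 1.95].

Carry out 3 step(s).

f(x) = sin(x) - x/2
Initial interval: [1.15, 1.95]

Iteration 1:
  c_1 = (1.150000 + 1.950000)/2 = 1.550000
  f(c_1) = f(1.550000) = 0.224784
  f(a) × f(c) ≥ 0, new interval: [1.550000, 1.950000]
Iteration 2:
  c_2 = (1.550000 + 1.950000)/2 = 1.750000
  f(c_2) = f(1.750000) = 0.108986
  f(a) × f(c) ≥ 0, new interval: [1.750000, 1.950000]
Iteration 3:
  c_3 = (1.750000 + 1.950000)/2 = 1.850000
  f(c_3) = f(1.850000) = 0.036275
  f(a) × f(c) ≥ 0, new interval: [1.850000, 1.950000]

After 3 iteration(s), the approximation is c_3 = 1.850000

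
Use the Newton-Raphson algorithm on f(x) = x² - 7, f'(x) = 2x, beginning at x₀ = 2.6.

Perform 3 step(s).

f(x) = x² - 7
f'(x) = 2x
x₀ = 2.6

Newton-Raphson formula: x_{n+1} = x_n - f(x_n)/f'(x_n)

Iteration 1:
  f(2.600000) = -0.240000
  f'(2.600000) = 5.200000
  x_1 = 2.600000 - (-0.240000)/5.200000 = 2.646154
Iteration 2:
  f(2.646154) = 0.002130
  f'(2.646154) = 5.292308
  x_2 = 2.646154 - 0.002130/5.292308 = 2.645751
Iteration 3:
  f(2.645751) = 0.000000
  f'(2.645751) = 5.291503
  x_3 = 2.645751 - 0.000000/5.291503 = 2.645751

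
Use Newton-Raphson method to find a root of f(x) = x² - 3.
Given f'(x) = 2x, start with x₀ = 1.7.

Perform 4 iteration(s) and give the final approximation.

f(x) = x² - 3
f'(x) = 2x
x₀ = 1.7

Newton-Raphson formula: x_{n+1} = x_n - f(x_n)/f'(x_n)

Iteration 1:
  f(1.700000) = -0.110000
  f'(1.700000) = 3.400000
  x_1 = 1.700000 - (-0.110000)/3.400000 = 1.732353
Iteration 2:
  f(1.732353) = 0.001047
  f'(1.732353) = 3.464706
  x_2 = 1.732353 - 0.001047/3.464706 = 1.732051
Iteration 3:
  f(1.732051) = 0.000000
  f'(1.732051) = 3.464102
  x_3 = 1.732051 - 0.000000/3.464102 = 1.732051
Iteration 4:
  f(1.732051) = 0.000000
  f'(1.732051) = 3.464102
  x_4 = 1.732051 - 0.000000/3.464102 = 1.732051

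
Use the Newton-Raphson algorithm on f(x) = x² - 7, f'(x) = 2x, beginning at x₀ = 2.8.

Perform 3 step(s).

f(x) = x² - 7
f'(x) = 2x
x₀ = 2.8

Newton-Raphson formula: x_{n+1} = x_n - f(x_n)/f'(x_n)

Iteration 1:
  f(2.800000) = 0.840000
  f'(2.800000) = 5.600000
  x_1 = 2.800000 - 0.840000/5.600000 = 2.650000
Iteration 2:
  f(2.650000) = 0.022500
  f'(2.650000) = 5.300000
  x_2 = 2.650000 - 0.022500/5.300000 = 2.645755
Iteration 3:
  f(2.645755) = 0.000018
  f'(2.645755) = 5.291509
  x_3 = 2.645755 - 0.000018/5.291509 = 2.645751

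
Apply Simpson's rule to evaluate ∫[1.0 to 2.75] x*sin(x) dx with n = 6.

f(x) = x*sin(x)
a = 1.0, b = 2.75, n = 6
h = (b - a)/n = 0.291667

Simpson's rule: (h/3)[f(x₀) + 4f(x₁) + 2f(x₂) + ... + f(xₙ)]

x_0 = 1.0000, f(x_0) = 0.841471, coefficient = 1
x_1 = 1.2917, f(x_1) = 1.241673, coefficient = 4
x_2 = 1.5833, f(x_2) = 1.583209, coefficient = 2
x_3 = 1.8750, f(x_3) = 1.788911, coefficient = 4
x_4 = 2.1667, f(x_4) = 1.793264, coefficient = 2
x_5 = 2.4583, f(x_5) = 1.552005, coefficient = 4
x_6 = 2.7500, f(x_6) = 1.049568, coefficient = 1

I ≈ (0.291667/3) × 26.974342 = 2.622505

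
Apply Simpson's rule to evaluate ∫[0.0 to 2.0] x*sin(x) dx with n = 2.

f(x) = x*sin(x)
a = 0.0, b = 2.0, n = 2
h = (b - a)/n = 1.000000

Simpson's rule: (h/3)[f(x₀) + 4f(x₁) + 2f(x₂) + ... + f(xₙ)]

x_0 = 0.0000, f(x_0) = 0.000000, coefficient = 1
x_1 = 1.0000, f(x_1) = 0.841471, coefficient = 4
x_2 = 2.0000, f(x_2) = 1.818595, coefficient = 1

I ≈ (1.000000/3) × 5.184479 = 1.728160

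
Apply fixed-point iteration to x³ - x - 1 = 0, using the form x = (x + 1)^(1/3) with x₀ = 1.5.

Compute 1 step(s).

Equation: x³ - x - 1 = 0
Fixed-point form: x = (x + 1)^(1/3)
x₀ = 1.5

x_1 = g(1.500000) = 1.357209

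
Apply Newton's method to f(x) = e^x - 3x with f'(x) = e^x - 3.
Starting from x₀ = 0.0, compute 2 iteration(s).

f(x) = e^x - 3x
f'(x) = e^x - 3
x₀ = 0.0

Newton-Raphson formula: x_{n+1} = x_n - f(x_n)/f'(x_n)

Iteration 1:
  f(0.000000) = 1.000000
  f'(0.000000) = -2.000000
  x_1 = 0.000000 - 1.000000/(-2.000000) = 0.500000
Iteration 2:
  f(0.500000) = 0.148721
  f'(0.500000) = -1.351279
  x_2 = 0.500000 - 0.148721/(-1.351279) = 0.610060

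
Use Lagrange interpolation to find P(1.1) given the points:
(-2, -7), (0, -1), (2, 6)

Lagrange interpolation formula:
P(x) = Σ yᵢ × Lᵢ(x)
where Lᵢ(x) = Π_{j≠i} (x - xⱼ)/(xᵢ - xⱼ)

L_0(1.1) = (1.1 - 0)/(-2 - 0) × (1.1 - 2)/(-2 - 2) = -0.123750
L_1(1.1) = (1.1 - (-2))/(0 - (-2)) × (1.1 - 2)/(0 - 2) = 0.697500
L_2(1.1) = (1.1 - (-2))/(2 - (-2)) × (1.1 - 0)/(2 - 0) = 0.426250

P(1.1) = (-7)×L_0(1.1) + (-1)×L_1(1.1) + 6×L_2(1.1)
P(1.1) = 2.726250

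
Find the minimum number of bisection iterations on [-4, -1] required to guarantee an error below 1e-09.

We need (b-a)/2^n ≤ 1e-09
(-1 - (-4))/2^n ≤ 1e-09
3/2^n ≤ 1e-09
2^n ≥ 3000000000
n ≥ log₂(3000000000) = 31.48
n ≥ 32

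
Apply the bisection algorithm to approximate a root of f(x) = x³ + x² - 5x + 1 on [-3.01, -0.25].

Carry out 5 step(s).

f(x) = x³ + x² - 5x + 1
Initial interval: [-3.01, -0.25]

Iteration 1:
  c_1 = (-3.010000 + (-0.250000))/2 = -1.630000
  f(c_1) = f(-1.630000) = 7.476153
  f(a) × f(c) < 0, new interval: [-3.010000, -1.630000]
Iteration 2:
  c_2 = (-3.010000 + (-1.630000))/2 = -2.320000
  f(c_2) = f(-2.320000) = 5.495232
  f(a) × f(c) < 0, new interval: [-3.010000, -2.320000]
Iteration 3:
  c_3 = (-3.010000 + (-2.320000))/2 = -2.665000
  f(c_3) = f(-2.665000) = 2.499795
  f(a) × f(c) < 0, new interval: [-3.010000, -2.665000]
Iteration 4:
  c_4 = (-3.010000 + (-2.665000))/2 = -2.837500
  f(c_4) = f(-2.837500) = 0.393041
  f(a) × f(c) < 0, new interval: [-3.010000, -2.837500]
Iteration 5:
  c_5 = (-3.010000 + (-2.837500))/2 = -2.923750
  f(c_5) = f(-2.923750) = -0.826069
  f(a) × f(c) ≥ 0, new interval: [-2.923750, -2.837500]

After 5 iteration(s), the approximation is c_5 = -2.923750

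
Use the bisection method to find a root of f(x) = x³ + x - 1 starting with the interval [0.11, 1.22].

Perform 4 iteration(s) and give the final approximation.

f(x) = x³ + x - 1
Initial interval: [0.11, 1.22]

Iteration 1:
  c_1 = (0.110000 + 1.220000)/2 = 0.665000
  f(c_1) = f(0.665000) = -0.040920
  f(a) × f(c) ≥ 0, new interval: [0.665000, 1.220000]
Iteration 2:
  c_2 = (0.665000 + 1.220000)/2 = 0.942500
  f(c_2) = f(0.942500) = 0.779729
  f(a) × f(c) < 0, new interval: [0.665000, 0.942500]
Iteration 3:
  c_3 = (0.665000 + 0.942500)/2 = 0.803750
  f(c_3) = f(0.803750) = 0.322984
  f(a) × f(c) < 0, new interval: [0.665000, 0.803750]
Iteration 4:
  c_4 = (0.665000 + 0.803750)/2 = 0.734375
  f(c_4) = f(0.734375) = 0.130428
  f(a) × f(c) < 0, new interval: [0.665000, 0.734375]

After 4 iteration(s), the approximation is c_4 = 0.734375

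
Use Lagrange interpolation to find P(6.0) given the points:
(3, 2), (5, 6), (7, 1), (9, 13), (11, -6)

Lagrange interpolation formula:
P(x) = Σ yᵢ × Lᵢ(x)
where Lᵢ(x) = Π_{j≠i} (x - xⱼ)/(xᵢ - xⱼ)

L_0(6.0) = (6.0 - 5)/(3 - 5) × (6.0 - 7)/(3 - 7) × (6.0 - 9)/(3 - 9) × (6.0 - 11)/(3 - 11) = -0.039062
L_1(6.0) = (6.0 - 3)/(5 - 3) × (6.0 - 7)/(5 - 7) × (6.0 - 9)/(5 - 9) × (6.0 - 11)/(5 - 11) = 0.468750
L_2(6.0) = (6.0 - 3)/(7 - 3) × (6.0 - 5)/(7 - 5) × (6.0 - 9)/(7 - 9) × (6.0 - 11)/(7 - 11) = 0.703125
L_3(6.0) = (6.0 - 3)/(9 - 3) × (6.0 - 5)/(9 - 5) × (6.0 - 7)/(9 - 7) × (6.0 - 11)/(9 - 11) = -0.156250
L_4(6.0) = (6.0 - 3)/(11 - 3) × (6.0 - 5)/(11 - 5) × (6.0 - 7)/(11 - 7) × (6.0 - 9)/(11 - 9) = 0.023438

P(6.0) = 2×L_0(6.0) + 6×L_1(6.0) + 1×L_2(6.0) + 13×L_3(6.0) + (-6)×L_4(6.0)
P(6.0) = 1.265625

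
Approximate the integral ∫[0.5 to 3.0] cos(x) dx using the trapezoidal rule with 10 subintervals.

f(x) = cos(x)
a = 0.5, b = 3.0, n = 10
h = (b - a)/n = 0.250000

Trapezoidal rule: (h/2)[f(x₀) + 2f(x₁) + 2f(x₂) + ... + f(xₙ)]

x_0 = 0.5000, f(x_0) = 0.877583, coefficient = 1
x_1 = 0.7500, f(x_1) = 0.731689, coefficient = 2
x_2 = 1.0000, f(x_2) = 0.540302, coefficient = 2
x_3 = 1.2500, f(x_3) = 0.315322, coefficient = 2
x_4 = 1.5000, f(x_4) = 0.070737, coefficient = 2
x_5 = 1.7500, f(x_5) = -0.178246, coefficient = 2
x_6 = 2.0000, f(x_6) = -0.416147, coefficient = 2
x_7 = 2.2500, f(x_7) = -0.628174, coefficient = 2
x_8 = 2.5000, f(x_8) = -0.801144, coefficient = 2
x_9 = 2.7500, f(x_9) = -0.924302, coefficient = 2
x_10 = 3.0000, f(x_10) = -0.989992, coefficient = 1

I ≈ (0.250000/2) × -2.692333 = -0.336542
Exact value: -0.338306
Error: 0.001764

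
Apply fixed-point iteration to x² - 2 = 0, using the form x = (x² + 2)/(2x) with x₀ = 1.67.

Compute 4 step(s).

Equation: x² - 2 = 0
Fixed-point form: x = (x² + 2)/(2x)
x₀ = 1.67

x_1 = g(1.670000) = 1.433802
x_2 = g(1.433802) = 1.414347
x_3 = g(1.414347) = 1.414214
x_4 = g(1.414214) = 1.414214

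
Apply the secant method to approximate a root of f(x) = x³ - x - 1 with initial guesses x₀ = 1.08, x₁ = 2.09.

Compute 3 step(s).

f(x) = x³ - x - 1
x₀ = 1.08, x₁ = 2.09

Secant formula: x_{n+1} = x_n - f(x_n)(x_n - x_{n-1})/(f(x_n) - f(x_{n-1}))

Iteration 1:
  f(1.080000) = -0.820288
  f(2.090000) = 6.039329
  x_2 = 2.090000 - 6.039329×(2.090000 - 1.080000)/(6.039329 - (-0.820288))
       = 1.200778
Iteration 2:
  f(2.090000) = 6.039329
  f(1.200778) = -0.469415
  x_3 = 1.200778 - (-0.469415)×(1.200778 - 2.090000)/(-0.469415 - 6.039329)
       = 1.264909
Iteration 3:
  f(1.200778) = -0.469415
  f(1.264909) = -0.241060
  x_4 = 1.264909 - (-0.241060)×(1.264909 - 1.200778)/(-0.241060 - (-0.469415))
       = 1.332609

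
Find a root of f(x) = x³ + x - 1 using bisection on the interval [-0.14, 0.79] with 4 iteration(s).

f(x) = x³ + x - 1
Initial interval: [-0.14, 0.79]

Iteration 1:
  c_1 = (-0.140000 + 0.790000)/2 = 0.325000
  f(c_1) = f(0.325000) = -0.640672
  f(a) × f(c) ≥ 0, new interval: [0.325000, 0.790000]
Iteration 2:
  c_2 = (0.325000 + 0.790000)/2 = 0.557500
  f(c_2) = f(0.557500) = -0.269226
  f(a) × f(c) ≥ 0, new interval: [0.557500, 0.790000]
Iteration 3:
  c_3 = (0.557500 + 0.790000)/2 = 0.673750
  f(c_3) = f(0.673750) = -0.020409
  f(a) × f(c) ≥ 0, new interval: [0.673750, 0.790000]
Iteration 4:
  c_4 = (0.673750 + 0.790000)/2 = 0.731875
  f(c_4) = f(0.731875) = 0.123897
  f(a) × f(c) < 0, new interval: [0.673750, 0.731875]

After 4 iteration(s), the approximation is c_4 = 0.731875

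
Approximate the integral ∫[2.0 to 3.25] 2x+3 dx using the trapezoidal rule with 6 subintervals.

f(x) = 2x+3
a = 2.0, b = 3.25, n = 6
h = (b - a)/n = 0.208333

Trapezoidal rule: (h/2)[f(x₀) + 2f(x₁) + 2f(x₂) + ... + f(xₙ)]

x_0 = 2.0000, f(x_0) = 7.000000, coefficient = 1
x_1 = 2.2083, f(x_1) = 7.416667, coefficient = 2
x_2 = 2.4167, f(x_2) = 7.833333, coefficient = 2
x_3 = 2.6250, f(x_3) = 8.250000, coefficient = 2
x_4 = 2.8333, f(x_4) = 8.666667, coefficient = 2
x_5 = 3.0417, f(x_5) = 9.083333, coefficient = 2
x_6 = 3.2500, f(x_6) = 9.500000, coefficient = 1

I ≈ (0.208333/2) × 99.000000 = 10.312500
Exact value: 10.312500
Error: 0.000000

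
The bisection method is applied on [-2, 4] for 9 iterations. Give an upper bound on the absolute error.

Bisection error bound: |error| ≤ (b-a)/2^n
|error| ≤ (4 - (-2))/2^9 = 6/2^9
|error| ≤ 0.0117187500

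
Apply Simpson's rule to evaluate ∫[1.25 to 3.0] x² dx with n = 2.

f(x) = x²
a = 1.25, b = 3.0, n = 2
h = (b - a)/n = 0.875000

Simpson's rule: (h/3)[f(x₀) + 4f(x₁) + 2f(x₂) + ... + f(xₙ)]

x_0 = 1.2500, f(x_0) = 1.562500, coefficient = 1
x_1 = 2.1250, f(x_1) = 4.515625, coefficient = 4
x_2 = 3.0000, f(x_2) = 9.000000, coefficient = 1

I ≈ (0.875000/3) × 28.625000 = 8.348958
Exact value: 8.348958
Error: 0.000000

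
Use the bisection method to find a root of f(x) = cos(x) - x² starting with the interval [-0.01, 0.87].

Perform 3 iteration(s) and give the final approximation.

f(x) = cos(x) - x²
Initial interval: [-0.01, 0.87]

Iteration 1:
  c_1 = (-0.010000 + 0.870000)/2 = 0.430000
  f(c_1) = f(0.430000) = 0.724066
  f(a) × f(c) ≥ 0, new interval: [0.430000, 0.870000]
Iteration 2:
  c_2 = (0.430000 + 0.870000)/2 = 0.650000
  f(c_2) = f(0.650000) = 0.373584
  f(a) × f(c) ≥ 0, new interval: [0.650000, 0.870000]
Iteration 3:
  c_3 = (0.650000 + 0.870000)/2 = 0.760000
  f(c_3) = f(0.760000) = 0.147236
  f(a) × f(c) ≥ 0, new interval: [0.760000, 0.870000]

After 3 iteration(s), the approximation is c_3 = 0.760000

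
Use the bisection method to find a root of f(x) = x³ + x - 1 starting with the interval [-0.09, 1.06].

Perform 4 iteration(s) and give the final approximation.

f(x) = x³ + x - 1
Initial interval: [-0.09, 1.06]

Iteration 1:
  c_1 = (-0.090000 + 1.060000)/2 = 0.485000
  f(c_1) = f(0.485000) = -0.400916
  f(a) × f(c) ≥ 0, new interval: [0.485000, 1.060000]
Iteration 2:
  c_2 = (0.485000 + 1.060000)/2 = 0.772500
  f(c_2) = f(0.772500) = 0.233494
  f(a) × f(c) < 0, new interval: [0.485000, 0.772500]
Iteration 3:
  c_3 = (0.485000 + 0.772500)/2 = 0.628750
  f(c_3) = f(0.628750) = -0.122688
  f(a) × f(c) ≥ 0, new interval: [0.628750, 0.772500]
Iteration 4:
  c_4 = (0.628750 + 0.772500)/2 = 0.700625
  f(c_4) = f(0.700625) = 0.044545
  f(a) × f(c) < 0, new interval: [0.628750, 0.700625]

After 4 iteration(s), the approximation is c_4 = 0.700625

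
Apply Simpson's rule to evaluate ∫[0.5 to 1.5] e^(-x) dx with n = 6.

f(x) = e^(-x)
a = 0.5, b = 1.5, n = 6
h = (b - a)/n = 0.166667

Simpson's rule: (h/3)[f(x₀) + 4f(x₁) + 2f(x₂) + ... + f(xₙ)]

x_0 = 0.5000, f(x_0) = 0.606531, coefficient = 1
x_1 = 0.6667, f(x_1) = 0.513417, coefficient = 4
x_2 = 0.8333, f(x_2) = 0.434598, coefficient = 2
x_3 = 1.0000, f(x_3) = 0.367879, coefficient = 4
x_4 = 1.1667, f(x_4) = 0.311403, coefficient = 2
x_5 = 1.3333, f(x_5) = 0.263597, coefficient = 4
x_6 = 1.5000, f(x_6) = 0.223130, coefficient = 1

I ≈ (0.166667/3) × 6.901238 = 0.383402
Exact value: 0.383400
Error: 0.000002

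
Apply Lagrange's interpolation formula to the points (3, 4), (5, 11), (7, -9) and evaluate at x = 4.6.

Lagrange interpolation formula:
P(x) = Σ yᵢ × Lᵢ(x)
where Lᵢ(x) = Π_{j≠i} (x - xⱼ)/(xᵢ - xⱼ)

L_0(4.6) = (4.6 - 5)/(3 - 5) × (4.6 - 7)/(3 - 7) = 0.120000
L_1(4.6) = (4.6 - 3)/(5 - 3) × (4.6 - 7)/(5 - 7) = 0.960000
L_2(4.6) = (4.6 - 3)/(7 - 3) × (4.6 - 5)/(7 - 5) = -0.080000

P(4.6) = 4×L_0(4.6) + 11×L_1(4.6) + (-9)×L_2(4.6)
P(4.6) = 11.760000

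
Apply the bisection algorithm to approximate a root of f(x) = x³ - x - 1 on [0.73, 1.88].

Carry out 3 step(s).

f(x) = x³ - x - 1
Initial interval: [0.73, 1.88]

Iteration 1:
  c_1 = (0.730000 + 1.880000)/2 = 1.305000
  f(c_1) = f(1.305000) = -0.082552
  f(a) × f(c) ≥ 0, new interval: [1.305000, 1.880000]
Iteration 2:
  c_2 = (1.305000 + 1.880000)/2 = 1.592500
  f(c_2) = f(1.592500) = 1.446170
  f(a) × f(c) < 0, new interval: [1.305000, 1.592500]
Iteration 3:
  c_3 = (1.305000 + 1.592500)/2 = 1.448750
  f(c_3) = f(1.448750) = 0.591997
  f(a) × f(c) < 0, new interval: [1.305000, 1.448750]

After 3 iteration(s), the approximation is c_3 = 1.448750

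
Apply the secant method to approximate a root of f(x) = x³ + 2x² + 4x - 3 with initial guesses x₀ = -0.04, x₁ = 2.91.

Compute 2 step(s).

f(x) = x³ + 2x² + 4x - 3
x₀ = -0.04, x₁ = 2.91

Secant formula: x_{n+1} = x_n - f(x_n)(x_n - x_{n-1})/(f(x_n) - f(x_{n-1}))

Iteration 1:
  f(-0.040000) = -3.156864
  f(2.910000) = 50.218371
  x_2 = 2.910000 - 50.218371×(2.910000 - (-0.040000))/(50.218371 - (-3.156864))
       = 0.134477
Iteration 2:
  f(2.910000) = 50.218371
  f(0.134477) = -2.423492
  x_3 = 0.134477 - (-2.423492)×(0.134477 - 2.910000)/(-2.423492 - 50.218371)
       = 0.262255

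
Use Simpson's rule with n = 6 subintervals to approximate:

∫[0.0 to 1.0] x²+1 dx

f(x) = x²+1
a = 0.0, b = 1.0, n = 6
h = (b - a)/n = 0.166667

Simpson's rule: (h/3)[f(x₀) + 4f(x₁) + 2f(x₂) + ... + f(xₙ)]

x_0 = 0.0000, f(x_0) = 1.000000, coefficient = 1
x_1 = 0.1667, f(x_1) = 1.027778, coefficient = 4
x_2 = 0.3333, f(x_2) = 1.111111, coefficient = 2
x_3 = 0.5000, f(x_3) = 1.250000, coefficient = 4
x_4 = 0.6667, f(x_4) = 1.444444, coefficient = 2
x_5 = 0.8333, f(x_5) = 1.694444, coefficient = 4
x_6 = 1.0000, f(x_6) = 2.000000, coefficient = 1

I ≈ (0.166667/3) × 24.000000 = 1.333333
Exact value: 1.333333
Error: 0.000000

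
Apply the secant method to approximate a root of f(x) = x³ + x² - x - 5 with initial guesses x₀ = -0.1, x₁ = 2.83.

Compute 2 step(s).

f(x) = x³ + x² - x - 5
x₀ = -0.1, x₁ = 2.83

Secant formula: x_{n+1} = x_n - f(x_n)(x_n - x_{n-1})/(f(x_n) - f(x_{n-1}))

Iteration 1:
  f(-0.100000) = -4.891000
  f(2.830000) = 22.844087
  x_2 = 2.830000 - 22.844087×(2.830000 - (-0.100000))/(22.844087 - (-4.891000))
       = 0.416697
Iteration 2:
  f(2.830000) = 22.844087
  f(0.416697) = -5.170707
  x_3 = 0.416697 - (-5.170707)×(0.416697 - 2.830000)/(-5.170707 - 22.844087)
       = 0.862122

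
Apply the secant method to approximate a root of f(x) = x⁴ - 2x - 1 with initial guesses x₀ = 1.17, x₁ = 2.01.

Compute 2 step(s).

f(x) = x⁴ - 2x - 1
x₀ = 1.17, x₁ = 2.01

Secant formula: x_{n+1} = x_n - f(x_n)(x_n - x_{n-1})/(f(x_n) - f(x_{n-1}))

Iteration 1:
  f(1.170000) = -1.466113
  f(2.010000) = 11.302408
  x_2 = 2.010000 - 11.302408×(2.010000 - 1.170000)/(11.302408 - (-1.466113))
       = 1.266451
Iteration 2:
  f(2.010000) = 11.302408
  f(1.266451) = -0.960414
  x_3 = 1.266451 - (-0.960414)×(1.266451 - 2.010000)/(-0.960414 - 11.302408)
       = 1.324685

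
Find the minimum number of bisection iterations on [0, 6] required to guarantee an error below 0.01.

We need (b-a)/2^n ≤ 0.01
(6 - 0)/2^n ≤ 0.01
6/2^n ≤ 0.01
2^n ≥ 600
n ≥ log₂(600) = 9.23
n ≥ 10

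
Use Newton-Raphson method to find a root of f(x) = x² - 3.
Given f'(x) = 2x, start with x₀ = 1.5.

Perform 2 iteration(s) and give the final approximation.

f(x) = x² - 3
f'(x) = 2x
x₀ = 1.5

Newton-Raphson formula: x_{n+1} = x_n - f(x_n)/f'(x_n)

Iteration 1:
  f(1.500000) = -0.750000
  f'(1.500000) = 3.000000
  x_1 = 1.500000 - (-0.750000)/3.000000 = 1.750000
Iteration 2:
  f(1.750000) = 0.062500
  f'(1.750000) = 3.500000
  x_2 = 1.750000 - 0.062500/3.500000 = 1.732143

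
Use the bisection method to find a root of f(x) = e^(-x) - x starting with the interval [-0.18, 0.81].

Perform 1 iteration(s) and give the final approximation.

f(x) = e^(-x) - x
Initial interval: [-0.18, 0.81]

Iteration 1:
  c_1 = (-0.180000 + 0.810000)/2 = 0.315000
  f(c_1) = f(0.315000) = 0.414789
  f(a) × f(c) ≥ 0, new interval: [0.315000, 0.810000]

After 1 iteration(s), the approximation is c_1 = 0.315000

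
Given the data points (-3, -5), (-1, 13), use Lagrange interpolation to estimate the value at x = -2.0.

Lagrange interpolation formula:
P(x) = Σ yᵢ × Lᵢ(x)
where Lᵢ(x) = Π_{j≠i} (x - xⱼ)/(xᵢ - xⱼ)

L_0(-2.0) = (-2.0 - (-1))/(-3 - (-1)) = 0.500000
L_1(-2.0) = (-2.0 - (-3))/(-1 - (-3)) = 0.500000

P(-2.0) = (-5)×L_0(-2.0) + 13×L_1(-2.0)
P(-2.0) = 4.000000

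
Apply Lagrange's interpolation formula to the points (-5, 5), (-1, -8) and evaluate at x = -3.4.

Lagrange interpolation formula:
P(x) = Σ yᵢ × Lᵢ(x)
where Lᵢ(x) = Π_{j≠i} (x - xⱼ)/(xᵢ - xⱼ)

L_0(-3.4) = (-3.4 - (-1))/(-5 - (-1)) = 0.600000
L_1(-3.4) = (-3.4 - (-5))/(-1 - (-5)) = 0.400000

P(-3.4) = 5×L_0(-3.4) + (-8)×L_1(-3.4)
P(-3.4) = -0.200000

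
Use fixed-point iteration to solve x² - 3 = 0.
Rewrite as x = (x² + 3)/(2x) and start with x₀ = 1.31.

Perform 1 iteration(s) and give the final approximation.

Equation: x² - 3 = 0
Fixed-point form: x = (x² + 3)/(2x)
x₀ = 1.31

x_1 = g(1.310000) = 1.800038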